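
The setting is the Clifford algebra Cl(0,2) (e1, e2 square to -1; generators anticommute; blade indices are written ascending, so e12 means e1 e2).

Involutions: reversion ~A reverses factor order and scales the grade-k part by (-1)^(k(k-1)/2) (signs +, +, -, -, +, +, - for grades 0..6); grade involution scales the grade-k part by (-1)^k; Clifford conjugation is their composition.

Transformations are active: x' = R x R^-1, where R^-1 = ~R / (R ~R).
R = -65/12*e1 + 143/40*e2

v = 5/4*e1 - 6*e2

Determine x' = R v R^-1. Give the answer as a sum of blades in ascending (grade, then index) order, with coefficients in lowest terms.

~R = -65/12*e1 + 143/40*e2, and R ~R = -606541/14400, so R^-1 = ~R / (-606541/14400).
R v = 6773/240 + 897/32*e12
Answer: 86255/14356*e1 + 4341/3589*e2


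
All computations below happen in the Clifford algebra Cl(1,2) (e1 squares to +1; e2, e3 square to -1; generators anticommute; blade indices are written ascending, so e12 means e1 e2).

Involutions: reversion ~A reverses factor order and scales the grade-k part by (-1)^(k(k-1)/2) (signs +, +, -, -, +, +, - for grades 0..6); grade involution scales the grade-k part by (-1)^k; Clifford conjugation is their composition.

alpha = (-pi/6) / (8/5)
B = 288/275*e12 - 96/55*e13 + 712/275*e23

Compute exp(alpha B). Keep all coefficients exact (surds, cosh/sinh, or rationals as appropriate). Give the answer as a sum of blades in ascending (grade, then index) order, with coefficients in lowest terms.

B^2 term by term: the squares give (288/275)^2*(e12)^2 + (-96/55)^2*(e13)^2 + (712/275)^2*(e23)^2 = 82944/75625*(+1) + 9216/3025*(+1) + 506944/75625*(-1) = -64/25 (each basis 2-blade squares to minus the product of its generators' squares); cross terms between blades sharing an index anticommute and cancel. So B^2 = -64/25.
B^2 = -64/25 — B^2 < 0, so the exponential closes trigonometrically: l = 8/5, alpha*l = -pi/6, so exp(alpha B) = cos(-pi/6) + (sin(-pi/6)/(8/5))*B = sqrt(3)/2 + (-5/16)*B.
Answer: sqrt(3)/2 - 18/55*e12 + 6/11*e13 - 89/110*e23


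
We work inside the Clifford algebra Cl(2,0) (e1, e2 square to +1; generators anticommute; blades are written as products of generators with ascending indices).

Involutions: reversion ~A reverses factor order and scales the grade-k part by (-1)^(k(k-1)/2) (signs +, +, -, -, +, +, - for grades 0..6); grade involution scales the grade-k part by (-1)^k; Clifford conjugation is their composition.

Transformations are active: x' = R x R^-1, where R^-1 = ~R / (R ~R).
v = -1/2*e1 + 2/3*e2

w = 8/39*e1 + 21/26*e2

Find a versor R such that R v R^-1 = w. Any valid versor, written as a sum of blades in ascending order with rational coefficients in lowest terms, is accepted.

Sketch: the shared square 25/36 makes R = v + w = -23/78*e1 + 115/78*e2 the natural versor; its sandwich fixes that direction, negates (v - w)/2, and sends v to w.
Answer: -23/78*e1 + 115/78*e2


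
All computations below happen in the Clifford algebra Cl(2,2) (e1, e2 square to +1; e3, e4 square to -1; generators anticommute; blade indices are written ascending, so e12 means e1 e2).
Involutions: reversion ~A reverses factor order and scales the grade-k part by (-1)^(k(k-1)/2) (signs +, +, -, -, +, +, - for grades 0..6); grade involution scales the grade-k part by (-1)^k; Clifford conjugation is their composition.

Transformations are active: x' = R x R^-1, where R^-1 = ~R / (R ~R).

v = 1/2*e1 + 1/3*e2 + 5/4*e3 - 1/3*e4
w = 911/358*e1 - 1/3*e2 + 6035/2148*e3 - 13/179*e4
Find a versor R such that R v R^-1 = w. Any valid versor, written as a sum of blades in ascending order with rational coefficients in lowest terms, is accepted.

R = v + w = 545/179*e1 + 2180/537*e3 - 218/537*e4 works: the equal norms (-21/16) guarantee its sandwich swaps v into w.
Answer: 545/179*e1 + 2180/537*e3 - 218/537*e4


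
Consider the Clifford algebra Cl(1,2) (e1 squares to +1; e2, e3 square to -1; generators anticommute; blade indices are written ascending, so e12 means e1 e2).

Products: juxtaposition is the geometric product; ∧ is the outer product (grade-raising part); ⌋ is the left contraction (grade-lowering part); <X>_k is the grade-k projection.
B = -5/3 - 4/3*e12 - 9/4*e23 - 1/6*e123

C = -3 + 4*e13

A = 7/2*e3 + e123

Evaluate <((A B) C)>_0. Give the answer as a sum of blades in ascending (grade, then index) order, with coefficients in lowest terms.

step 1: 1/6 + 9/4*e1 - 63/8*e2 - 43/6*e3 + 7/12*e12 - 19/3*e123
step 2: -1/2 - 425/12*e1 + 1175/24*e2 + 61/2*e3 - 7/4*e12 + 2/3*e13 - 7/3*e23 + 101/2*e123
step 3: -1/2
Answer: -1/2


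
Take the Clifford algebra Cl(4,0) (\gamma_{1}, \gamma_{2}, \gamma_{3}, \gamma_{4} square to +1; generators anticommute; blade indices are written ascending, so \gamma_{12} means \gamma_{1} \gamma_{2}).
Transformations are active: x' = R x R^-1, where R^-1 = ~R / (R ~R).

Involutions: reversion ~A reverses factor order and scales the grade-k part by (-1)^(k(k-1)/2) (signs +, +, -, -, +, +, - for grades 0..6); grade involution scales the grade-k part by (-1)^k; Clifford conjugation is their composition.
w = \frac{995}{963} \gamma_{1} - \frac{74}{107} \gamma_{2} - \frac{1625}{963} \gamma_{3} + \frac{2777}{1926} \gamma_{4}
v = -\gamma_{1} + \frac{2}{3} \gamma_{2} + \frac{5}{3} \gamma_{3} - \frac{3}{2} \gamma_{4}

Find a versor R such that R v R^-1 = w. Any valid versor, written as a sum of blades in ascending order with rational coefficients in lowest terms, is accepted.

R = v + w = \frac{32}{963} \gamma_{1} - \frac{8}{321} \gamma_{2} - \frac{20}{963} \gamma_{3} - \frac{56}{963} \gamma_{4} works: the equal norms (\frac{233}{36}) guarantee its sandwich swaps v into w.
Answer: \frac{32}{963} \gamma_{1} - \frac{8}{321} \gamma_{2} - \frac{20}{963} \gamma_{3} - \frac{56}{963} \gamma_{4}


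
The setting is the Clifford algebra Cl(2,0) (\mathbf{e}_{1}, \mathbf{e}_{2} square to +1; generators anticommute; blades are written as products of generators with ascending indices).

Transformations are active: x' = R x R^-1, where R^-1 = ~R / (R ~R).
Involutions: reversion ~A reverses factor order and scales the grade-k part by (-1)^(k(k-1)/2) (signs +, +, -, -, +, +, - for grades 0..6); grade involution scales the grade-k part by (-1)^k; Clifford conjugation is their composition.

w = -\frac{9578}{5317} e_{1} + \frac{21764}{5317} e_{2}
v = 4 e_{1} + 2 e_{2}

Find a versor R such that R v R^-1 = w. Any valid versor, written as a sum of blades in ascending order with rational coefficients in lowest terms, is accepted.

A norm check does it: q(v) = q(w) = 20, hence R = v + w = \frac{11690}{5317} e_{1} + \frac{32398}{5317} e_{2} realises the map — parallel part kept, (v - w)/2 negated, v carried to w.
Answer: \frac{11690}{5317} e_{1} + \frac{32398}{5317} e_{2}


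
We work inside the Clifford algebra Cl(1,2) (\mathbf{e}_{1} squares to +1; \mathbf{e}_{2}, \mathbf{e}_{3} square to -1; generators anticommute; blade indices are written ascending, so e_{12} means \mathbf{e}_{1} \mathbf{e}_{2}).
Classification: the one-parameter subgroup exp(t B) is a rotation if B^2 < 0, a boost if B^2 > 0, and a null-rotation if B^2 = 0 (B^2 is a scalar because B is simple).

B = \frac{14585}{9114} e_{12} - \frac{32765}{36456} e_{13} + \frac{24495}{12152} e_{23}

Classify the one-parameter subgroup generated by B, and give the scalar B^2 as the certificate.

B^2 term by term: the squares give (\frac{14585}{9114})^2*(e_{12})^2 + (-\frac{32765}{36456})^2*(e_{13})^2 + (\frac{24495}{12152})^2*(e_{23})^2 = \frac{212722225}{83064996}*(+1) + \frac{1073545225}{1329039936}*(+1) + \frac{600005025}{147671104}*(-1) = -\frac{25}{36} (each basis 2-blade squares to minus the product of its generators' squares); cross terms between blades sharing an index anticommute and cancel. So B^2 = -\frac{25}{36}.
Answer: rotation, certificate B^2 = -\frac{25}{36}. Key observation: B^2 = -\frac{25}{36} is a conjugation invariant, so its sign decides the class regardless of the surface form of B.


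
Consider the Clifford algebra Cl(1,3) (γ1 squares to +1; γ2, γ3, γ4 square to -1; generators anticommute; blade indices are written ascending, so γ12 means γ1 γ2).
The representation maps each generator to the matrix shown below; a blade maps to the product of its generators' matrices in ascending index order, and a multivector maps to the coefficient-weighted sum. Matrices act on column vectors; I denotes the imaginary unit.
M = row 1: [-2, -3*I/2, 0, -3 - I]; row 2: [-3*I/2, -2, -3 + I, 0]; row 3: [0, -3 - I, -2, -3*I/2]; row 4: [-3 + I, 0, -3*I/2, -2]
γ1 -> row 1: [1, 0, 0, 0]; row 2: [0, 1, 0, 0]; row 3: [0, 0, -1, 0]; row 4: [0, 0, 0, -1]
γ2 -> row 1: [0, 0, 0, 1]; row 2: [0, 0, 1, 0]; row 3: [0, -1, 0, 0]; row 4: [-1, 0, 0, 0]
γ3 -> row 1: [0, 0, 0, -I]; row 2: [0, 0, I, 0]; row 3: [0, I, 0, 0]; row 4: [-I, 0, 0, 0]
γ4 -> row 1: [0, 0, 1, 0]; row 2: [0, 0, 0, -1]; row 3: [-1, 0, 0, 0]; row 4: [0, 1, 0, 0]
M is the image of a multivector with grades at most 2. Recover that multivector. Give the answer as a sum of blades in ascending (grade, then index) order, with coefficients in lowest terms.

Method: the blade images are trace-orthogonal — tr(rho(e_A) rho(e_B)^-1) = 4 if A = B and 0 otherwise — and rho(e_A)^-1 = (e_A)^2 * rho(e_A) with (e_A)^2 = +1 or -1, so the coefficient of e_A in the preimage is (e_A)^2 * tr(M rho(e_A))/4.
Nonzero projections over blades of grade <= 2: 1: (1)^2 = +1, tr(M 1) = -8, coefficient -2; γ12: (γ12)^2 = +1, tr(M rho(γ12)) = -12, coefficient -3; γ13: (γ13)^2 = +1, tr(M rho(γ13)) = 4, coefficient 1; γ34: (γ34)^2 = -1, tr(M rho(γ34)) = -6, coefficient 3/2. Every other blade of grade <= 2 projects to 0.
Answer: -2 - 3*γ12 + γ13 + 3/2*γ34


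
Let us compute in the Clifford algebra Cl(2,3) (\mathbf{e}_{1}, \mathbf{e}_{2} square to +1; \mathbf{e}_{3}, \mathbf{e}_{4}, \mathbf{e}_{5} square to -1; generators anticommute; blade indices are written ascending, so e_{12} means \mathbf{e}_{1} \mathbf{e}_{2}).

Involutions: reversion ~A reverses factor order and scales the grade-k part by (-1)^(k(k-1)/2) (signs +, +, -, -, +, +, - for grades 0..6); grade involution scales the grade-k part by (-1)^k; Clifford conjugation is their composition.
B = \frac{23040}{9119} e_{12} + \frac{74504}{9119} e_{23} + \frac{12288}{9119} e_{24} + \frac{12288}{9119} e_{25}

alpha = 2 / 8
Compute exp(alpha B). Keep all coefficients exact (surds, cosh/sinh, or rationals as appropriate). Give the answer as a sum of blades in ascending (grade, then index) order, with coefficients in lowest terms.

B^2 term by term: the squares give (\frac{23040}{9119})^2*(e_{12})^2 + (\frac{74504}{9119})^2*(e_{23})^2 + (\frac{12288}{9119})^2*(e_{24})^2 + (\frac{12288}{9119})^2*(e_{25})^2 = \frac{530841600}{83156161}*(-1) + \frac{5550846016}{83156161}*(+1) + \frac{150994944}{83156161}*(+1) + \frac{150994944}{83156161}*(+1) = 64 (each basis 2-blade squares to minus the product of its generators' squares); cross terms between blades sharing an index anticommute and cancel. So B^2 = 64.
B^2 = 64 — a positive square means the series sums to a boost: l = 8, alpha*l = 2, so exp(alpha B) = cosh(2) + (sinh(2)/8)*B = \cosh{\left(2 \right)} + (\frac{\sinh{\left(2 \right)}}{8})*B.
Answer: \cosh{\left(2 \right)} + \frac{2880 \sinh{\left(2 \right)}}{9119} e_{12} + \frac{9313 \sinh{\left(2 \right)}}{9119} e_{23} + \frac{1536 \sinh{\left(2 \right)}}{9119} e_{24} + \frac{1536 \sinh{\left(2 \right)}}{9119} e_{25}


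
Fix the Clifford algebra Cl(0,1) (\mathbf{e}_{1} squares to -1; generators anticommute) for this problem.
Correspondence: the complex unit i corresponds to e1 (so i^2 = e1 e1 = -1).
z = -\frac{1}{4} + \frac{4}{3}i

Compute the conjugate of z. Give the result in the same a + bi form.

In blades: z = -\frac{1}{4} + \frac{4}{3} e_{1}.
Conjugation here is Clifford conjugation: the scalar is fixed and the grade-1 and grade-2 blades all flip sign, giving -\frac{1}{4} - \frac{4}{3} e_{1}; translating back:
Answer: -\frac{1}{4} - \frac{4}{3}i


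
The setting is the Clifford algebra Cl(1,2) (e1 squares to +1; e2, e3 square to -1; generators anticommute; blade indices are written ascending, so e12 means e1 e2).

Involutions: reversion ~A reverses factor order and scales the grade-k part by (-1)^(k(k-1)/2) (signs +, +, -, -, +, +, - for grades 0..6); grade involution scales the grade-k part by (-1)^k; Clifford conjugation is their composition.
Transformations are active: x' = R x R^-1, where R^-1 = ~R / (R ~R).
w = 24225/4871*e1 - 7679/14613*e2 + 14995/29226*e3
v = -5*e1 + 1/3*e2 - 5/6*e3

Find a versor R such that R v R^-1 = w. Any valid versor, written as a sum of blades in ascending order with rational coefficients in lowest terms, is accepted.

Why this works: both vectors square to 871/36, so q(v) = q(w) and R = v + w = -130/4871*e1 - 936/4871*e2 - 1560/4871*e3 carries v to w — its own direction survives, the complement (v - w)/2 flips.
Answer: -130/4871*e1 - 936/4871*e2 - 1560/4871*e3


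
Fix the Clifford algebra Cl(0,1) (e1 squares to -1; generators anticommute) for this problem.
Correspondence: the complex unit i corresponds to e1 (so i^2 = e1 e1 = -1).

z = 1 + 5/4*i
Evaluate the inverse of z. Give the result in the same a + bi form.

In blades: z = 1 + 5/4*e1.
With qbar = 1 - 5/4*e1 (scalar fixed, mapped units negated), z qbar = 41/16 (the sum of squared coefficients), so z^-1 = qbar / (41/16) = 16/41 - 20/41*e1; translating back:
Answer: 16/41 - 20/41*i


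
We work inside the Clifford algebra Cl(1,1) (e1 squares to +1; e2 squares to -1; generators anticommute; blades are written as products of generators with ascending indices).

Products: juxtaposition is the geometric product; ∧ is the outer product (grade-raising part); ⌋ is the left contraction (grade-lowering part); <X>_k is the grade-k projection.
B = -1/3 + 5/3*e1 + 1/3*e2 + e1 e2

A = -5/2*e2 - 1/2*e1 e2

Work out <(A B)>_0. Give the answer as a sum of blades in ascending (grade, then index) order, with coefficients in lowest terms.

step 1: 1/3 - 7/3*e1 + 5/3*e2 + 13/3*e1 e2
step 2: 1/3
Answer: 1/3


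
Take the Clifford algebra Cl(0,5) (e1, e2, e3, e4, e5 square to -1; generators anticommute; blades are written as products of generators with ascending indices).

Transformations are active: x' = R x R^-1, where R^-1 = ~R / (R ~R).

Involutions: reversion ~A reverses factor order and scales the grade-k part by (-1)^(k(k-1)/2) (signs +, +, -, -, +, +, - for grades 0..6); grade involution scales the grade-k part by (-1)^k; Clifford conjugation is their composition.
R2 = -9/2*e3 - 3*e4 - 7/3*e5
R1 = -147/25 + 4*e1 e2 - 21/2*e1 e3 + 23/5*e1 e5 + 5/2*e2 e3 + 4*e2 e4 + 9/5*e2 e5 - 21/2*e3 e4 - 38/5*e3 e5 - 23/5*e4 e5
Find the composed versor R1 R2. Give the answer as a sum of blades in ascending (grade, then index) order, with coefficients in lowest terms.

Distribute over the terms of R2 (each basis-blade product reordered to ascending indices, repeated generators contracted through their squares):
R1 (-9/2*e3) = -189/4*e1 + 45/4*e2 + 1323/50*e3 + 189/4*e4 + 171/5*e5 - 18*e1 e2 e3 + 207/10*e1 e3 e5 + 18*e2 e3 e4 + 81/10*e2 e3 e5 + 207/10*e3 e4 e5
R1 (-3*e4) = 12*e2 - 63/2*e3 + 441/25*e4 + 69/5*e5 - 12*e1 e2 e4 + 63/2*e1 e3 e4 + 69/5*e1 e4 e5 - 15/2*e2 e3 e4 + 27/5*e2 e4 e5 - 114/5*e3 e4 e5
R1 (-7/3*e5) = 161/15*e1 + 21/5*e2 - 266/15*e3 - 161/15*e4 + 343/25*e5 - 28/3*e1 e2 e5 + 49/2*e1 e3 e5 - 35/6*e2 e3 e5 - 28/3*e2 e4 e5 + 49/2*e3 e4 e5
Summing the partial products and collecting blades:
Answer: -2191/60*e1 + 549/20*e2 - 1708/75*e3 + 16247/300*e4 + 1543/25*e5 - 18*e1 e2 e3 - 12*e1 e2 e4 - 28/3*e1 e2 e5 + 63/2*e1 e3 e4 + 226/5*e1 e3 e5 + 69/5*e1 e4 e5 + 21/2*e2 e3 e4 + 34/15*e2 e3 e5 - 59/15*e2 e4 e5 + 112/5*e3 e4 e5


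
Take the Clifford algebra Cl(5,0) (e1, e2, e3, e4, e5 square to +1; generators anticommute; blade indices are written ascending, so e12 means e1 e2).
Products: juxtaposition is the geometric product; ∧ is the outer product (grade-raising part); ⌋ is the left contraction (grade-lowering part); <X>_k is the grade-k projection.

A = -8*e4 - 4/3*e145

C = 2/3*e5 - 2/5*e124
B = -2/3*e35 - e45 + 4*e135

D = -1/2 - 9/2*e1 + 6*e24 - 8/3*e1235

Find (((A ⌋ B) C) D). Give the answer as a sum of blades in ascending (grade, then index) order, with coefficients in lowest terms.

step 1: 8*e5
step 2: 16/3 + 16/5*e1245
step 3: -8/3 - 24*e1 - 96/5*e15 + 32*e24 + 128/15*e34 + 72/5*e245 - 128/9*e1235 - 8/5*e1245
Answer: -8/3 - 24*e1 - 96/5*e15 + 32*e24 + 128/15*e34 + 72/5*e245 - 128/9*e1235 - 8/5*e1245


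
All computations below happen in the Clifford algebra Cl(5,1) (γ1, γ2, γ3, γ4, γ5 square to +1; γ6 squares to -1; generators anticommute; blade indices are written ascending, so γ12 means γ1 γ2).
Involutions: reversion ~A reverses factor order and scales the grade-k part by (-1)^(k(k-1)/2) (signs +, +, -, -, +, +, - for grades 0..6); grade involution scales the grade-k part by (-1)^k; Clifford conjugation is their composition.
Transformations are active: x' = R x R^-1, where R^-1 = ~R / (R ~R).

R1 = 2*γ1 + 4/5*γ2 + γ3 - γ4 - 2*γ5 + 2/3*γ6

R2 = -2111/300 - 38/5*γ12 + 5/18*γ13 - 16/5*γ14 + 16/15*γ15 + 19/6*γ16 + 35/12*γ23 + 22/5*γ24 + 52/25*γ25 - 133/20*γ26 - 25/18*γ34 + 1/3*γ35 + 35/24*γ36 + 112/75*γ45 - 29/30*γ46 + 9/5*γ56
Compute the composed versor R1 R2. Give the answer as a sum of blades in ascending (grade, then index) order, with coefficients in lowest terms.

Distribute over the terms of R1 (each basis-blade product reordered to ascending indices, repeated generators contracted through their squares):
(2*γ1) R2 = -2111/150*γ1 - 76/5*γ2 + 5/9*γ3 - 32/5*γ4 + 32/15*γ5 + 19/3*γ6 + 35/6*γ123 + 44/5*γ124 + 104/25*γ125 - 133/10*γ126 - 25/9*γ134 + 2/3*γ135 + 35/12*γ136 + 224/75*γ145 - 29/15*γ146 + 18/5*γ156
(4/5*γ2) R2 = 152/25*γ1 - 2111/375*γ2 + 7/3*γ3 + 88/25*γ4 + 208/125*γ5 - 133/25*γ6 - 2/9*γ123 + 64/25*γ124 - 64/75*γ125 - 38/15*γ126 - 10/9*γ234 + 4/15*γ235 + 7/6*γ236 + 448/375*γ245 - 58/75*γ246 + 36/25*γ256
(γ3) R2 = -5/18*γ1 - 35/12*γ2 - 2111/300*γ3 - 25/18*γ4 + 1/3*γ5 + 35/24*γ6 - 38/5*γ123 + 16/5*γ134 - 16/15*γ135 - 19/6*γ136 - 22/5*γ234 - 52/25*γ235 + 133/20*γ236 + 112/75*γ345 - 29/30*γ346 + 9/5*γ356
(-γ4) R2 = -16/5*γ1 + 22/5*γ2 - 25/18*γ3 + 2111/300*γ4 - 112/75*γ5 + 29/30*γ6 + 38/5*γ124 - 5/18*γ134 + 16/15*γ145 + 19/6*γ146 - 35/12*γ234 + 52/25*γ245 - 133/20*γ246 + 1/3*γ345 + 35/24*γ346 - 9/5*γ456
(-2*γ5) R2 = 32/15*γ1 + 104/25*γ2 + 2/3*γ3 + 224/75*γ4 + 2111/150*γ5 - 18/5*γ6 + 76/5*γ125 - 5/9*γ135 + 32/5*γ145 + 19/3*γ156 - 35/6*γ235 - 44/5*γ245 - 133/10*γ256 + 25/9*γ345 + 35/12*γ356 - 29/15*γ456
(2/3*γ6) R2 = 19/9*γ1 - 133/30*γ2 + 35/36*γ3 - 29/45*γ4 + 6/5*γ5 - 2111/450*γ6 - 76/15*γ126 + 5/27*γ136 - 32/15*γ146 + 32/45*γ156 + 35/18*γ236 + 44/15*γ246 + 104/75*γ256 - 25/27*γ346 + 2/9*γ356 + 224/225*γ456
Summing the partial products and collecting blades:
Answer: -542/75*γ1 - 29429/1500*γ2 - 877/225*γ3 + 511/100*γ4 + 13433/750*γ5 - 1747/360*γ6 - 179/90*γ123 + 474/25*γ124 + 1388/75*γ125 - 209/10*γ126 + 13/90*γ134 - 43/45*γ135 - 7/108*γ136 + 784/75*γ145 - 9/10*γ146 + 479/45*γ156 - 1517/180*γ234 - 1147/150*γ235 + 1757/180*γ236 - 2072/375*γ245 - 449/100*γ246 - 1571/150*γ256 + 1036/225*γ345 - 469/1080*γ346 + 889/180*γ356 - 616/225*γ456


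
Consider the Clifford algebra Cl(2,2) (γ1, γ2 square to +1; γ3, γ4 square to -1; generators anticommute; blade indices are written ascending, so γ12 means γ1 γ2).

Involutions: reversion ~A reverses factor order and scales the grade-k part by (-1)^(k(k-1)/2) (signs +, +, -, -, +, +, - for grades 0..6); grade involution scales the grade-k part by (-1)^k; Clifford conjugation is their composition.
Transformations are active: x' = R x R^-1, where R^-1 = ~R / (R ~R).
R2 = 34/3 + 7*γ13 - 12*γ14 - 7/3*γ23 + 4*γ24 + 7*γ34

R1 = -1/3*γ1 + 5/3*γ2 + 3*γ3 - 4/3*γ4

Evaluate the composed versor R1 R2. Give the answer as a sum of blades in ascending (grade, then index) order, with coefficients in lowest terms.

Distribute over the terms of R1 (each basis-blade product reordered to ascending indices, repeated generators contracted through their squares):
(-1/3*γ1) R2 = -34/9*γ1 - 7/3*γ3 + 4*γ4 + 7/9*γ123 - 4/3*γ124 - 7/3*γ134
(5/3*γ2) R2 = 170/9*γ2 - 35/9*γ3 + 20/3*γ4 - 35/3*γ123 + 20*γ124 + 35/3*γ234
(3*γ3) R2 = 21*γ1 - 7*γ2 + 34*γ3 - 21*γ4 + 36*γ134 - 12*γ234
(-4/3*γ4) R2 = 16*γ1 - 16/3*γ2 - 28/3*γ3 - 136/9*γ4 - 28/3*γ134 + 28/9*γ234
Summing the partial products and collecting blades:
Answer: 299/9*γ1 + 59/9*γ2 + 166/9*γ3 - 229/9*γ4 - 98/9*γ123 + 56/3*γ124 + 73/3*γ134 + 25/9*γ234


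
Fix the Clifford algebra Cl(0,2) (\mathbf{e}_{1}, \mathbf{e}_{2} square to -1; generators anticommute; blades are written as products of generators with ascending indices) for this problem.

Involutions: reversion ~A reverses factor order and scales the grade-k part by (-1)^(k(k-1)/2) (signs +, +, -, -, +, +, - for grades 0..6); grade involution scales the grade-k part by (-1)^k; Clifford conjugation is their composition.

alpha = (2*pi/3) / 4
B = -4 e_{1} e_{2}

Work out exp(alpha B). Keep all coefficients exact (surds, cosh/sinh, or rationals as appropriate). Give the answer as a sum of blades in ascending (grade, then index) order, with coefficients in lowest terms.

B^2 = (-4)^2*(e_{1} e_{2})^2 = 16*(-1) = -16 (a basis 2-blade squares to minus the product of its generators' squares).
B^2 = -16 — circular case — the even/odd split gives cos and sin: l = 4, alpha*l = \frac{2 \pi}{3}, so exp(alpha B) = cos(\frac{2 \pi}{3}) + (sin(\frac{2 \pi}{3})/4)*B = - \frac{1}{2} + (\frac{\sqrt{3}}{8})*B.
Answer: - \frac{1}{2} - \frac{\sqrt{3}}{2} e_{1} e_{2}


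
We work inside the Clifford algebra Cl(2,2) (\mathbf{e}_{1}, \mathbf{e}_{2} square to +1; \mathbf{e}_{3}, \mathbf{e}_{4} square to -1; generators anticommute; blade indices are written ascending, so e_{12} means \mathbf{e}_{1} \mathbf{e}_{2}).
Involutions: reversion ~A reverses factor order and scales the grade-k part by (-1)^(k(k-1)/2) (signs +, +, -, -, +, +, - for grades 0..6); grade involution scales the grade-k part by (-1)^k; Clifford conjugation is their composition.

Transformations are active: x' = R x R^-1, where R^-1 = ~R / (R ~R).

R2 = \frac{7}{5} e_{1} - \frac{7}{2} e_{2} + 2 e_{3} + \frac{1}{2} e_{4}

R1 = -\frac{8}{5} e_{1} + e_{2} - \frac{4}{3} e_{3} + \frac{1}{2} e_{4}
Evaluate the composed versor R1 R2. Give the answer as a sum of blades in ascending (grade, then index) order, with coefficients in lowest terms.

Distribute over the terms of R1 (each basis-blade product reordered to ascending indices, repeated generators contracted through their squares):
(-\frac{8}{5} e_{1}) R2 = -\frac{56}{25} + \frac{28}{5} e_{12} - \frac{16}{5} e_{13} - \frac{4}{5} e_{14}
(e_{2}) R2 = -\frac{7}{2} - \frac{7}{5} e_{12} + 2 e_{23} + \frac{1}{2} e_{24}
(-\frac{4}{3} e_{3}) R2 = \frac{8}{3} + \frac{28}{15} e_{13} - \frac{14}{3} e_{23} - \frac{2}{3} e_{34}
(\frac{1}{2} e_{4}) R2 = -\frac{1}{4} - \frac{7}{10} e_{14} + \frac{7}{4} e_{24} - e_{34}
Summing the partial products and collecting blades:
Answer: -\frac{997}{300} + \frac{21}{5} e_{12} - \frac{4}{3} e_{13} - \frac{3}{2} e_{14} - \frac{8}{3} e_{23} + \frac{9}{4} e_{24} - \frac{5}{3} e_{34}


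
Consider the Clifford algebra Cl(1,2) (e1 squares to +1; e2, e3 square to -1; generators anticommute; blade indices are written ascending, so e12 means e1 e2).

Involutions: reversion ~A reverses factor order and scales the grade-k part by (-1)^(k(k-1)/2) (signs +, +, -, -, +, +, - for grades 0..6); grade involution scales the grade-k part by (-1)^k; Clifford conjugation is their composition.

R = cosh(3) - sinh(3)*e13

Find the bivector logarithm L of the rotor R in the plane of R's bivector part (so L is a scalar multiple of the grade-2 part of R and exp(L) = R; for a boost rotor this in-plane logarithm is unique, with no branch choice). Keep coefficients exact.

The scalar part of R is cosh(3), so cosh pins the rapidity up to sign — the sign comes from the bivector part; dividing that part by sinh of the rapidity yields the plane, and the in-plane L = rapidity * plane is unique because the two sign choices cancel.
Concretely: cosh(rapidity) = cosh(3) gives rapidity = ±3, and since rapidity/sinh(rapidity) is even the sign is immaterial: L = (rapidity/sinh(rapidity)) * <R>_2 = (3/sinh(3)) * <R>_2.
Answer: -3*e13


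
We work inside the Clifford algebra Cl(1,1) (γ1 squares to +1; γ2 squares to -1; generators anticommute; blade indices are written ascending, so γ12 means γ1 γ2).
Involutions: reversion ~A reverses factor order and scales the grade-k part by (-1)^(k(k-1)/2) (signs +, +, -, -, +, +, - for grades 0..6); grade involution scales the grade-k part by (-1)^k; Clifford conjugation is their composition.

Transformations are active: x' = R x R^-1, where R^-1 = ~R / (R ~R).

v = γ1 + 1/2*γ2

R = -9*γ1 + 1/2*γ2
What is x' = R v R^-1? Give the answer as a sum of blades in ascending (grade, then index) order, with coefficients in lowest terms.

~R = -9*γ1 + 1/2*γ2, and R ~R = 323/4, so R^-1 = ~R / (323/4).
R v = -37/4 - 5*γ12
Answer: 343/323*γ1 - 397/646*γ2


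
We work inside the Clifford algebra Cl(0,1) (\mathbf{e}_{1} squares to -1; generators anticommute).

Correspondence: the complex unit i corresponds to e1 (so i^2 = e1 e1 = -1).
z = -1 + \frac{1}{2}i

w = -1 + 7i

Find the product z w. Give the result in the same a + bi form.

In blades: z = -1 + \frac{1}{2} e_{1}, w = -1 + 7 e_{1}.
Distribute z over w term by term (generator squares from the signature, products reordered to ascending indices): (-1)*w = 1 - 7 e_{1}; (\frac{1}{2} e_{1})*w = -\frac{7}{2} - \frac{1}{2} e_{1}.
Sum: -\frac{5}{2} - \frac{15}{2} e_{1}; translating back through the correspondence:
Answer: -\frac{5}{2} - \frac{15}{2}i


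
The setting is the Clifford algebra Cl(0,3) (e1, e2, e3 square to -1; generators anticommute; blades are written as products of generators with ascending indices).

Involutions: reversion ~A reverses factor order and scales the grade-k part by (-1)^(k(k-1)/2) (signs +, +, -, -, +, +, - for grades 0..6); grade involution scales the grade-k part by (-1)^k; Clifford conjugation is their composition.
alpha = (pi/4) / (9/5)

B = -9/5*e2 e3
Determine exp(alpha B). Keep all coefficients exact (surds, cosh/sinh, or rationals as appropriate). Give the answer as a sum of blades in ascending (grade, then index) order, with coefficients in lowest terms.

B^2 = (-9/5)^2*(e2 e3)^2 = 81/25*(-1) = -81/25 (a basis 2-blade squares to minus the product of its generators' squares).
B^2 = -81/25 — the series telescopes trigonometrically here: l = 9/5, alpha*l = pi/4, so exp(alpha B) = cos(pi/4) + (sin(pi/4)/(9/5))*B = sqrt(2)/2 + (5*sqrt(2)/18)*B.
Answer: sqrt(2)/2 - sqrt(2)/2*e2 e3


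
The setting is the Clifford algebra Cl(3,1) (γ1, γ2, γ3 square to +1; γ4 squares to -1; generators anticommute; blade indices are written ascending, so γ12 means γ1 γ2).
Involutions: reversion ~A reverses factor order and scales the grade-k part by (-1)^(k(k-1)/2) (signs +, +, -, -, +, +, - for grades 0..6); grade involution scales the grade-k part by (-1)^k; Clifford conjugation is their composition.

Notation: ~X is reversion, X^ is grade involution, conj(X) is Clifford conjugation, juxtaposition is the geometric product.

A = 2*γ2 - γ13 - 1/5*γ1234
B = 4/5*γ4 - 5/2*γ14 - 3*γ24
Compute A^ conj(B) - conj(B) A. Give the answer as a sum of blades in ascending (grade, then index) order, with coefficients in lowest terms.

first term: -6*γ4 + 3/5*γ13 - 1/2*γ23 + 8/5*γ24 + 5/2*γ34 - 4/25*γ123 + 5*γ124 + 4/5*γ134 + 3*γ1234
second term: -6*γ4 + 3/5*γ13 - 1/2*γ23 + 8/5*γ24 - 5/2*γ34 + 4/25*γ123 - 5*γ124 + 4/5*γ134 + 3*γ1234
Answer: 5*γ34 - 8/25*γ123 + 10*γ124


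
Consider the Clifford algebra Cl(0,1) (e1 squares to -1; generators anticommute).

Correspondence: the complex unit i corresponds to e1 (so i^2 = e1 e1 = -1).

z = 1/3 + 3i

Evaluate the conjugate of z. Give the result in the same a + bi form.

In blades: z = 1/3 + 3*e1.
Conjugation here is Clifford conjugation: the scalar is fixed and the grade-1 and grade-2 blades all flip sign, giving 1/3 - 3*e1; translating back:
Answer: 1/3 - 3i


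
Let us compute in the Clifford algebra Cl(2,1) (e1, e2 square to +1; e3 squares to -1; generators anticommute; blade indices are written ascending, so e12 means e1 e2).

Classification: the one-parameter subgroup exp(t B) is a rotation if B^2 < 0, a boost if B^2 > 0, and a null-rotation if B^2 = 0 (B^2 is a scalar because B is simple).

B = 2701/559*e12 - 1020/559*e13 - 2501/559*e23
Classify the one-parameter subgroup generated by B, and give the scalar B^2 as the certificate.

B^2 term by term: the squares give (2701/559)^2*(e12)^2 + (-1020/559)^2*(e13)^2 + (-2501/559)^2*(e23)^2 = 7295401/312481*(-1) + 1040400/312481*(+1) + 6255001/312481*(+1) = 0 (each basis 2-blade squares to minus the product of its generators' squares); cross terms between blades sharing an index anticommute and cancel. So B^2 = 0.
Answer: null-rotation, certificate B^2 = 0. Why this suffices: the scalar 0 survives any versor conjugation, so its sign alone determines the class however B is presented.


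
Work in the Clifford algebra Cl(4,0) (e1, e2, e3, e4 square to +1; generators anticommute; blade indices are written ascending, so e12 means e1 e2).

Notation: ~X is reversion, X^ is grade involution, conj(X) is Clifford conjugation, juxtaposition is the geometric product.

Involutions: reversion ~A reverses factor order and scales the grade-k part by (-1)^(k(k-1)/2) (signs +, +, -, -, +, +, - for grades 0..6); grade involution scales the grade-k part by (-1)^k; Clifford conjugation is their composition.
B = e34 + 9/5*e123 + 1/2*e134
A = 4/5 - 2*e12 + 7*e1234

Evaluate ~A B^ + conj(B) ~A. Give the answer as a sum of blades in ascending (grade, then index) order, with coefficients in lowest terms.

first term: -7/2*e2 + 18/5*e3 - 63/5*e4 - 7*e12 + 4/5*e34 - 36/25*e123 - 2/5*e134 + e234 + 2*e1234
second term: -7/2*e2 - 18/5*e3 - 63/5*e4 + 7*e12 - 4/5*e34 + 36/25*e123 + 2/5*e134 + e234 - 2*e1234
Answer: -7*e2 - 126/5*e4 + 2*e234


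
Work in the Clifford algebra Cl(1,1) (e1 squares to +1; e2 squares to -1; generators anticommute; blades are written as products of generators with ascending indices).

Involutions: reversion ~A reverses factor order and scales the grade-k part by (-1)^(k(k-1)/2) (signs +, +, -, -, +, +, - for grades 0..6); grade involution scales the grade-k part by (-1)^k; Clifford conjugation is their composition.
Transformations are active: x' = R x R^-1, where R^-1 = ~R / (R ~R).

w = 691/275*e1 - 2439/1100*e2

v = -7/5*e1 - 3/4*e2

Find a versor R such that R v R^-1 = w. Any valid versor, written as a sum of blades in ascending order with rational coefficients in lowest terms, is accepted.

Take R = v + w = 306/275*e1 - 816/275*e2. Because q(v) = q(w) = 559/400, conjugation by R sends v exactly to w.
Answer: 306/275*e1 - 816/275*e2


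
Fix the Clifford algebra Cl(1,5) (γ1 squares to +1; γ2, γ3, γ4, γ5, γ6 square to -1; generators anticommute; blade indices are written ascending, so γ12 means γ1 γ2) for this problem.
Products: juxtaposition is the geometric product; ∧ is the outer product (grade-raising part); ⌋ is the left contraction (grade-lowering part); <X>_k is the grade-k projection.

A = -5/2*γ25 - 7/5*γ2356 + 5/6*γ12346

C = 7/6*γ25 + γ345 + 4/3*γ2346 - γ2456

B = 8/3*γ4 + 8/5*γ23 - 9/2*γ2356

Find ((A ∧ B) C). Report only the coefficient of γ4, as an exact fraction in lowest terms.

step 1: 20/3*γ245 - 56/15*γ23456
step 2: -56/15*γ3 + 70/9*γ4 + 224/45*γ5 - 20/3*γ6 - 20/3*γ23 + 56/15*γ26 + 196/45*γ346 - 80/9*γ356
Answer: 70/9


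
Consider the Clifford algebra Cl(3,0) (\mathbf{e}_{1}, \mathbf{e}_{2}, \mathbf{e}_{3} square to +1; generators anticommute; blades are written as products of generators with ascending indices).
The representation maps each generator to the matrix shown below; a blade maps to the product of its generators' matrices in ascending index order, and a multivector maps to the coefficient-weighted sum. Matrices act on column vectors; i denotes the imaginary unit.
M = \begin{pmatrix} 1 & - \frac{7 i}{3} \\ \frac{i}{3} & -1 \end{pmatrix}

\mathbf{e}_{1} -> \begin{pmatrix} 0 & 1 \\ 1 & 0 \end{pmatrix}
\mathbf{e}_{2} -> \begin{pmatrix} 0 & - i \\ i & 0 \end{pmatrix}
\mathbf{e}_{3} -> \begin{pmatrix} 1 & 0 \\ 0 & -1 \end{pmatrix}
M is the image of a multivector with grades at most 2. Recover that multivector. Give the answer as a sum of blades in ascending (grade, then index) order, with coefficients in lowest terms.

Method: 1, rho(e_{1}), rho(e_{2}), rho(e_{3}) form a trace-orthogonal basis of the 2x2 complex matrices (tr(X Y) = 2 if X = Y, else 0), so M = m0*1 + m1*rho(e_{1}) + m2*rho(e_{2}) + m3*rho(e_{3}) with m0 = tr(M)/2 = 0, m1 = tr(M rho(e_{1}))/2 = - i, m2 = tr(M rho(e_{2}))/2 = \frac{4}{3}, m3 = tr(M rho(e_{3}))/2 = 1.
Multiplying table entries, the bivector images are rho(e_{1} e_{2}) = i*rho(e_{3}), rho(e_{1} e_{3}) = -i*rho(e_{2}), rho(e_{2} e_{3}) = i*rho(e_{1}); with real blade coefficients the real parts of m0..m3 are the coefficients of 1, e_{1}, e_{2}, e_{3} and the imaginary parts give the bivectors (e_{2} e_{3}: Im m1, e_{1} e_{3}: -Im m2, e_{1} e_{2}: Im m3).
Answer: \frac{4}{3} e_{2} + e_{3} - e_{2} e_{3}


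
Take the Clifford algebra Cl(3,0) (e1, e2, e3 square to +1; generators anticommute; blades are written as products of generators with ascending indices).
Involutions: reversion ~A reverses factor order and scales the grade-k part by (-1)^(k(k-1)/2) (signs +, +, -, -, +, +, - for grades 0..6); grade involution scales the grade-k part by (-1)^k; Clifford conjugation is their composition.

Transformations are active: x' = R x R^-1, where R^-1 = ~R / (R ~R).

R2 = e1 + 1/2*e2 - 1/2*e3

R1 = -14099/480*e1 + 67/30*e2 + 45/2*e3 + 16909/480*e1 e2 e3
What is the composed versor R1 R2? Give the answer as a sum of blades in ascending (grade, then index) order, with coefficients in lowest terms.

Distribute over the terms of R2 (each basis-blade product reordered to ascending indices, repeated generators contracted through their squares):
R1 (e1) = -14099/480 - 67/30*e1 e2 - 45/2*e1 e3 + 16909/480*e2 e3
R1 (1/2*e2) = 67/60 - 14099/960*e1 e2 - 16909/960*e1 e3 - 45/4*e2 e3
R1 (-1/2*e3) = -45/4 - 16909/960*e1 e2 + 14099/960*e1 e3 - 67/60*e2 e3
Summing the partial products and collecting blades:
Answer: -6321/160 - 518/15*e1 e2 - 2441/96*e1 e3 + 10973/480*e2 e3


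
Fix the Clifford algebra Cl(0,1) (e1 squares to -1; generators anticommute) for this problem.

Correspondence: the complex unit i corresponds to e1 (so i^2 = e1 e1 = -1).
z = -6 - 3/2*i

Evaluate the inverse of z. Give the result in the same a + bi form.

In blades: z = -6 - 3/2*e1.
With qbar = -6 + 3/2*e1 (scalar fixed, mapped units negated), z qbar = 153/4 (the sum of squared coefficients), so z^-1 = qbar / (153/4) = -8/51 + 2/51*e1; translating back:
Answer: -8/51 + 2/51*i


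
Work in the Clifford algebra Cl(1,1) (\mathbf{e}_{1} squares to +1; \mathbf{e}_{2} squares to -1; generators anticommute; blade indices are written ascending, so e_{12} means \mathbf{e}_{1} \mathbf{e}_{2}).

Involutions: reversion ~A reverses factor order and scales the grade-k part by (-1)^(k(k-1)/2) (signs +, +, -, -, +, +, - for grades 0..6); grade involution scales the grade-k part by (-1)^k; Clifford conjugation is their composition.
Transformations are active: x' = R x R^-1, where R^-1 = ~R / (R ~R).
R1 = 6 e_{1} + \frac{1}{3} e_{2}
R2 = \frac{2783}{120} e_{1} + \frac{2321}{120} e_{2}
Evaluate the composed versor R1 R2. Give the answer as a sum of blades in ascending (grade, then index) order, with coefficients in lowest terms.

Distribute over the terms of R1 (each basis-blade product reordered to ascending indices, repeated generators contracted through their squares):
(6 e_{1}) R2 = \frac{2783}{20} + \frac{2321}{20} e_{12}
(\frac{1}{3} e_{2}) R2 = -\frac{2321}{360} - \frac{2783}{360} e_{12}
Summing the partial products and collecting blades:
Answer: \frac{47773}{360} + \frac{7799}{72} e_{12}


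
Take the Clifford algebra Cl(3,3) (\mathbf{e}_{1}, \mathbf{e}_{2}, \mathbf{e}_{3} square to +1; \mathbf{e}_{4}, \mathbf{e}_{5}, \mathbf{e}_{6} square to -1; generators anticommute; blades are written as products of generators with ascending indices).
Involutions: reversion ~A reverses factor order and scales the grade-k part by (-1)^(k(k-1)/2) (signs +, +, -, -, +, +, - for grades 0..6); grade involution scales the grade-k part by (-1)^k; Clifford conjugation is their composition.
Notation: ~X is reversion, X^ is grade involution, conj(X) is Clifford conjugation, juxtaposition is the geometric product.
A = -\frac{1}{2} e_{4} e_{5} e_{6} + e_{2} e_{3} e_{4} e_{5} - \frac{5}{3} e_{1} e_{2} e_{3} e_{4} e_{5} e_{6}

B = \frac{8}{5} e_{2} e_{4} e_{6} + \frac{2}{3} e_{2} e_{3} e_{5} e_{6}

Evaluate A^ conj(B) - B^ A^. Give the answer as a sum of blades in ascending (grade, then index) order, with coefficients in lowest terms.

first term: -\frac{10}{9} e_{1} e_{4} - \frac{4}{5} e_{2} e_{5} + \frac{2}{3} e_{4} e_{6} - \frac{8}{3} e_{1} e_{3} e_{5} - \frac{1}{3} e_{2} e_{3} e_{4} - \frac{8}{5} e_{3} e_{5} e_{6}
second term: -\frac{10}{9} e_{1} e_{4} - \frac{4}{5} e_{2} e_{5} - \frac{2}{3} e_{4} e_{6} - \frac{8}{3} e_{1} e_{3} e_{5} - \frac{1}{3} e_{2} e_{3} e_{4} + \frac{8}{5} e_{3} e_{5} e_{6}
Answer: \frac{4}{3} e_{4} e_{6} - \frac{16}{5} e_{3} e_{5} e_{6}


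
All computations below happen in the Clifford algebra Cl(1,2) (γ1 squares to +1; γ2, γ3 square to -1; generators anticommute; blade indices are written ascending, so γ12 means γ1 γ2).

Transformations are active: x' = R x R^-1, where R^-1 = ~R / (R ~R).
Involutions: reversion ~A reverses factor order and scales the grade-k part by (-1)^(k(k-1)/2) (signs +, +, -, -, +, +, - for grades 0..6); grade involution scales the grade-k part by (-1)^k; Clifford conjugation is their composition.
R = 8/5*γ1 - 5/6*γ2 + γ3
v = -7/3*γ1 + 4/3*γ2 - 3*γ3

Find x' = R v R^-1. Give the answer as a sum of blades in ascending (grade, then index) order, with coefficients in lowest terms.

~R = 8/5*γ1 - 5/6*γ2 + γ3, and R ~R = 779/900, so R^-1 = ~R / (779/900).
R v = 17/45 + 17/90*γ12 - 37/15*γ13 + 7/6*γ23
Answer: 8717/2337*γ1 - 4816/2337*γ2 + 3017/779*γ3


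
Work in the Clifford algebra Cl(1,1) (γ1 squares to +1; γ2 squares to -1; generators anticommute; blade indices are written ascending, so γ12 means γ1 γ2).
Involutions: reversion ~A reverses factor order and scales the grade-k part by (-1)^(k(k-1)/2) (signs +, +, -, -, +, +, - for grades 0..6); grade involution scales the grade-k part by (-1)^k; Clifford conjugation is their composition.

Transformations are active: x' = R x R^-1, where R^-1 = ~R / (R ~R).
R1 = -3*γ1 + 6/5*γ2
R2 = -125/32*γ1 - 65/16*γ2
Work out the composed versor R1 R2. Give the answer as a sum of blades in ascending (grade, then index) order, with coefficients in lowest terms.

Distribute over the terms of R1 (each basis-blade product reordered to ascending indices, repeated generators contracted through their squares):
(-3*γ1) R2 = 375/32 + 195/16*γ12
(6/5*γ2) R2 = 39/8 + 75/16*γ12
Summing the partial products and collecting blades:
Answer: 531/32 + 135/8*γ12


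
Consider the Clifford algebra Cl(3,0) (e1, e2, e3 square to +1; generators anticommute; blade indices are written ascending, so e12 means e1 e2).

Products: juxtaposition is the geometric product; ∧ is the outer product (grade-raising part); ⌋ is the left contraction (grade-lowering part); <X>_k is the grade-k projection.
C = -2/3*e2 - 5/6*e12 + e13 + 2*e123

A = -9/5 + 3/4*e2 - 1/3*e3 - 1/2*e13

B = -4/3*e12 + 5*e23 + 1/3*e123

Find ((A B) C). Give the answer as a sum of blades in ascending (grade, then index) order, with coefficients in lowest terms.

step 1: e1 + 3/2*e2 + 15/4*e3 + 431/90*e12 - 1/4*e13 - 25/3*e23 - 7/45*e123
step 2: 959/270 + 2963/270*e1 - 67/45*e2 - 3851/270*e3 - 3/2*e12 - 2713/270*e13 - 29/360*e23 - 115/24*e123
Answer: 959/270 + 2963/270*e1 - 67/45*e2 - 3851/270*e3 - 3/2*e12 - 2713/270*e13 - 29/360*e23 - 115/24*e123


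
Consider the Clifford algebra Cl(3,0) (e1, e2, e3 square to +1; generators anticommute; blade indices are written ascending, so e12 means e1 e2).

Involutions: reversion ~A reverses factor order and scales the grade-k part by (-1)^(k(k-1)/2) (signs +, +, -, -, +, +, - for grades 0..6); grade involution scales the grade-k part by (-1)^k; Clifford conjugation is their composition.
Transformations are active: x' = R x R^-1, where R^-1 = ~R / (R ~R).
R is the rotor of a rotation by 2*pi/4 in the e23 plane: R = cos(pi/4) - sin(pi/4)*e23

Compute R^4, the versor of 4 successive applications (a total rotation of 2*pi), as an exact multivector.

Rotor phase runs at HALF the rotation angle; powers of one rotor simply add phase, so after 4 steps in e23 the phase is 4*pi/4 = pi and R^4 = cos(pi) - sin(pi)*e23.
cos(pi) = -1 and sin(pi) = 0, so R^4 = -1. The total rotation 2*pi is 1 full turn, so every vector returns to itself, yet the rotor is -1, on the OTHER sheet of the double cover (an odd number of 2*pi turns).
Answer: -1
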